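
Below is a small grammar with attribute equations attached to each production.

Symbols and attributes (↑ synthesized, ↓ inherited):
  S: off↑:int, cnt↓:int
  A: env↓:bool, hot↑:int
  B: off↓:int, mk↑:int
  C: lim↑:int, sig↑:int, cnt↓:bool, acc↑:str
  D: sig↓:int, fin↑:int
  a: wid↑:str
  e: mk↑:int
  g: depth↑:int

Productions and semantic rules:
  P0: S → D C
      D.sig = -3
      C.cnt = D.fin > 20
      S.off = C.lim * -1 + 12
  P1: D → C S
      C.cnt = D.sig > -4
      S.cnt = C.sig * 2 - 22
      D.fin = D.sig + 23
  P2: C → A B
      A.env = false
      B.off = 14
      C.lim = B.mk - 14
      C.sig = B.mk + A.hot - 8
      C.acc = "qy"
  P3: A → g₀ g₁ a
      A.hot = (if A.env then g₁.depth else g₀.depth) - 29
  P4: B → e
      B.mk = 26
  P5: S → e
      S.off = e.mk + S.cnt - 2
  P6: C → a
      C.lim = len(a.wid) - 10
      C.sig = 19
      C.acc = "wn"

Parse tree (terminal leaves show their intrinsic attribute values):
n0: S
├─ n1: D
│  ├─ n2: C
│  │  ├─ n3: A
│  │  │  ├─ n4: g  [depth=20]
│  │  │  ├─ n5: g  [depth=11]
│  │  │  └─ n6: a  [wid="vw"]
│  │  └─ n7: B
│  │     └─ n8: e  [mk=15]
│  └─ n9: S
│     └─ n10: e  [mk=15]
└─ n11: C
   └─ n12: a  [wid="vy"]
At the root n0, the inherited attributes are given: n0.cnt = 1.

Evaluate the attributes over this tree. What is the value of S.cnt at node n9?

-4

1. n0.cnt = 1  [given at root]
2. n1.sig = -3  [-3]
3. n2.cnt = true  [D.sig > -4]
4. n3.env = false  [false]
5. n4.depth = 20  [terminal]
6. n5.depth = 11  [terminal]
7. n6.wid = "vw"  [terminal]
8. n3.hot = -9  [(if A.env then g₁.depth else g₀.depth) - 29]
9. n7.off = 14  [14]
10. n8.mk = 15  [terminal]
11. n7.mk = 26  [26]
12. n2.lim = 12  [B.mk - 14]
13. n2.sig = 9  [B.mk + A.hot - 8]
14. n2.acc = "qy"  ["qy"]
15. n9.cnt = -4  [C.sig * 2 - 22]
16. n10.mk = 15  [terminal]
17. n9.off = 9  [e.mk + S.cnt - 2]
18. n1.fin = 20  [D.sig + 23]
19. n11.cnt = false  [D.fin > 20]
20. n12.wid = "vy"  [terminal]
21. n11.lim = -8  [len(a.wid) - 10]
22. n11.sig = 19  [19]
23. n11.acc = "wn"  ["wn"]
24. n0.off = 20  [C.lim * -1 + 12]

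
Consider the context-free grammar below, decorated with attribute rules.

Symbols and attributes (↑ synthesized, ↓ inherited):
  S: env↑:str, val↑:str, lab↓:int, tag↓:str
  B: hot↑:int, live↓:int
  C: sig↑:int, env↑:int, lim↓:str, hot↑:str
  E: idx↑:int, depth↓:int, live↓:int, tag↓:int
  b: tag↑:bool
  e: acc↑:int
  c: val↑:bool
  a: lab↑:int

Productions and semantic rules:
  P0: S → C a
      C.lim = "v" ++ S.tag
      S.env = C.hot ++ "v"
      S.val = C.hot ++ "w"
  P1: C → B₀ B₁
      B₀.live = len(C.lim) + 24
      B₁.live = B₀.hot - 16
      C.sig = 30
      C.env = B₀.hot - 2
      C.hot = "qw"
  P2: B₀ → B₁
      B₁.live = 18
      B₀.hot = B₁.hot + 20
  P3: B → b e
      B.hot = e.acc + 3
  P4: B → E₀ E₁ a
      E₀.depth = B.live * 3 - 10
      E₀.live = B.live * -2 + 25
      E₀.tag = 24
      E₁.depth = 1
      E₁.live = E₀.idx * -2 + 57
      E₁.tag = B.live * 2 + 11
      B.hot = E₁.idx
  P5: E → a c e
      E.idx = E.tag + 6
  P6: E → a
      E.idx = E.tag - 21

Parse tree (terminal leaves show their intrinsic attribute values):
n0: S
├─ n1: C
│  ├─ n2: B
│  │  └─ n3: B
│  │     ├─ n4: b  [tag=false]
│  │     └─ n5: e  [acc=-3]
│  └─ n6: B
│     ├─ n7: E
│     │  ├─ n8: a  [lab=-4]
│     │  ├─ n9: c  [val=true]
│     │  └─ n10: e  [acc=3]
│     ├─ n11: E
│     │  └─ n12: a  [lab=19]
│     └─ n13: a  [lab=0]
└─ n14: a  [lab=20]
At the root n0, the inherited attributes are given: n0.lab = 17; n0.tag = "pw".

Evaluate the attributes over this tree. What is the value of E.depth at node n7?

1. n0.lab = 17  [given at root]
2. n0.tag = "pw"  [given at root]
3. n1.lim = "vpw"  ["v" ++ S.tag]
4. n2.live = 27  [len(C.lim) + 24]
5. n3.live = 18  [18]
6. n4.tag = false  [terminal]
7. n5.acc = -3  [terminal]
8. n3.hot = 0  [e.acc + 3]
9. n2.hot = 20  [B₁.hot + 20]
10. n6.live = 4  [B₀.hot - 16]
11. n7.depth = 2  [B.live * 3 - 10]
12. n7.live = 17  [B.live * -2 + 25]
13. n7.tag = 24  [24]
14. n8.lab = -4  [terminal]
15. n9.val = true  [terminal]
16. n10.acc = 3  [terminal]
17. n7.idx = 30  [E.tag + 6]
18. n11.depth = 1  [1]
19. n11.live = -3  [E₀.idx * -2 + 57]
20. n11.tag = 19  [B.live * 2 + 11]
21. n12.lab = 19  [terminal]
22. n11.idx = -2  [E.tag - 21]
23. n13.lab = 0  [terminal]
24. n6.hot = -2  [E₁.idx]
25. n1.sig = 30  [30]
26. n1.env = 18  [B₀.hot - 2]
27. n1.hot = "qw"  ["qw"]
28. n14.lab = 20  [terminal]
29. n0.env = "qwv"  [C.hot ++ "v"]
30. n0.val = "qww"  [C.hot ++ "w"]

2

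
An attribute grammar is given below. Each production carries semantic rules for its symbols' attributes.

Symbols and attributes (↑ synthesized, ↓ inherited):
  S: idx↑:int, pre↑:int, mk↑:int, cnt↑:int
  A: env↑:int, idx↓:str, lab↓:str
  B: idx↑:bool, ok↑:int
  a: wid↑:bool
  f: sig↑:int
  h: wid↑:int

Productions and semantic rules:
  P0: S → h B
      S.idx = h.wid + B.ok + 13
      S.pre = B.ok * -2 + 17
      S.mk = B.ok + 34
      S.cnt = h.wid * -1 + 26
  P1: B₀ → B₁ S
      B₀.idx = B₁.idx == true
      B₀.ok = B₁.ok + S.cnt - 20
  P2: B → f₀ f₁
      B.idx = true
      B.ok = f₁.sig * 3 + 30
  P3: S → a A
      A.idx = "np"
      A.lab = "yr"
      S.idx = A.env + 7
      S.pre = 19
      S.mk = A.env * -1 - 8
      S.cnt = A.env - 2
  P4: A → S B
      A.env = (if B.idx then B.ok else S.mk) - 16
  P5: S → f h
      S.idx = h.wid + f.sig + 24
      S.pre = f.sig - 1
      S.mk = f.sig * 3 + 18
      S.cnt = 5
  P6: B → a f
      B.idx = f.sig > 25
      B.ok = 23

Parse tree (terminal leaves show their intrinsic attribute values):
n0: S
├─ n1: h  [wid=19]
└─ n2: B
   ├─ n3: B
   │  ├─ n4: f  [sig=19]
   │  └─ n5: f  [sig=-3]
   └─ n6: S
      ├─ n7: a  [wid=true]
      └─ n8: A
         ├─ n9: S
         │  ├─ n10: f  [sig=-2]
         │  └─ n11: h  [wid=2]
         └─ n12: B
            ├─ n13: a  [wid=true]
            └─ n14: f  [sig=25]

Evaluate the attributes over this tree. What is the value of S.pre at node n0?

1. n1.wid = 19  [terminal]
2. n4.sig = 19  [terminal]
3. n5.sig = -3  [terminal]
4. n3.idx = true  [true]
5. n3.ok = 21  [f₁.sig * 3 + 30]
6. n7.wid = true  [terminal]
7. n8.idx = "np"  ["np"]
8. n8.lab = "yr"  ["yr"]
9. n10.sig = -2  [terminal]
10. n11.wid = 2  [terminal]
11. n9.idx = 24  [h.wid + f.sig + 24]
12. n9.pre = -3  [f.sig - 1]
13. n9.mk = 12  [f.sig * 3 + 18]
14. n9.cnt = 5  [5]
15. n13.wid = true  [terminal]
16. n14.sig = 25  [terminal]
17. n12.idx = false  [f.sig > 25]
18. n12.ok = 23  [23]
19. n8.env = -4  [(if B.idx then B.ok else S.mk) - 16]
20. n6.idx = 3  [A.env + 7]
21. n6.pre = 19  [19]
22. n6.mk = -4  [A.env * -1 - 8]
23. n6.cnt = -6  [A.env - 2]
24. n2.idx = true  [B₁.idx == true]
25. n2.ok = -5  [B₁.ok + S.cnt - 20]
26. n0.idx = 27  [h.wid + B.ok + 13]
27. n0.pre = 27  [B.ok * -2 + 17]
28. n0.mk = 29  [B.ok + 34]
29. n0.cnt = 7  [h.wid * -1 + 26]

27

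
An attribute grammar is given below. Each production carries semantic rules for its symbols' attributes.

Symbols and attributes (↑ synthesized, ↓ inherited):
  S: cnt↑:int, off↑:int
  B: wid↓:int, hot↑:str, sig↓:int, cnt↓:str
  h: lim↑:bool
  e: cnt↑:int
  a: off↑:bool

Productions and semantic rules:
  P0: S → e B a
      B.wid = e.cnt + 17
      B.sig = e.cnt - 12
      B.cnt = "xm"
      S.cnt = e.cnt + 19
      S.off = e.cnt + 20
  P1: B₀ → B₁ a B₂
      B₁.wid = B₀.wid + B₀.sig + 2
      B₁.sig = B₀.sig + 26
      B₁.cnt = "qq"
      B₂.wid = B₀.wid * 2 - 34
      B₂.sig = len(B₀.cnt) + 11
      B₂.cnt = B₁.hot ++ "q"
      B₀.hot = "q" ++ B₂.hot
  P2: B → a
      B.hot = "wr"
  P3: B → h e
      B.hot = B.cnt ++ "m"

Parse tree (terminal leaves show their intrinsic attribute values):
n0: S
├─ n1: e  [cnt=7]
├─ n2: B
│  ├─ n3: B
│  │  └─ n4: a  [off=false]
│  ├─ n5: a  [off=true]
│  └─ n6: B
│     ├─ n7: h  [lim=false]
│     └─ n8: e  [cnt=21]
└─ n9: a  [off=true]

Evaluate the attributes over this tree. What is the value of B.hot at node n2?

"qwrqm"

1. n1.cnt = 7  [terminal]
2. n2.wid = 24  [e.cnt + 17]
3. n2.sig = -5  [e.cnt - 12]
4. n2.cnt = "xm"  ["xm"]
5. n3.wid = 21  [B₀.wid + B₀.sig + 2]
6. n3.sig = 21  [B₀.sig + 26]
7. n3.cnt = "qq"  ["qq"]
8. n4.off = false  [terminal]
9. n3.hot = "wr"  ["wr"]
10. n5.off = true  [terminal]
11. n6.wid = 14  [B₀.wid * 2 - 34]
12. n6.sig = 13  [len(B₀.cnt) + 11]
13. n6.cnt = "wrq"  [B₁.hot ++ "q"]
14. n7.lim = false  [terminal]
15. n8.cnt = 21  [terminal]
16. n6.hot = "wrqm"  [B.cnt ++ "m"]
17. n2.hot = "qwrqm"  ["q" ++ B₂.hot]
18. n9.off = true  [terminal]
19. n0.cnt = 26  [e.cnt + 19]
20. n0.off = 27  [e.cnt + 20]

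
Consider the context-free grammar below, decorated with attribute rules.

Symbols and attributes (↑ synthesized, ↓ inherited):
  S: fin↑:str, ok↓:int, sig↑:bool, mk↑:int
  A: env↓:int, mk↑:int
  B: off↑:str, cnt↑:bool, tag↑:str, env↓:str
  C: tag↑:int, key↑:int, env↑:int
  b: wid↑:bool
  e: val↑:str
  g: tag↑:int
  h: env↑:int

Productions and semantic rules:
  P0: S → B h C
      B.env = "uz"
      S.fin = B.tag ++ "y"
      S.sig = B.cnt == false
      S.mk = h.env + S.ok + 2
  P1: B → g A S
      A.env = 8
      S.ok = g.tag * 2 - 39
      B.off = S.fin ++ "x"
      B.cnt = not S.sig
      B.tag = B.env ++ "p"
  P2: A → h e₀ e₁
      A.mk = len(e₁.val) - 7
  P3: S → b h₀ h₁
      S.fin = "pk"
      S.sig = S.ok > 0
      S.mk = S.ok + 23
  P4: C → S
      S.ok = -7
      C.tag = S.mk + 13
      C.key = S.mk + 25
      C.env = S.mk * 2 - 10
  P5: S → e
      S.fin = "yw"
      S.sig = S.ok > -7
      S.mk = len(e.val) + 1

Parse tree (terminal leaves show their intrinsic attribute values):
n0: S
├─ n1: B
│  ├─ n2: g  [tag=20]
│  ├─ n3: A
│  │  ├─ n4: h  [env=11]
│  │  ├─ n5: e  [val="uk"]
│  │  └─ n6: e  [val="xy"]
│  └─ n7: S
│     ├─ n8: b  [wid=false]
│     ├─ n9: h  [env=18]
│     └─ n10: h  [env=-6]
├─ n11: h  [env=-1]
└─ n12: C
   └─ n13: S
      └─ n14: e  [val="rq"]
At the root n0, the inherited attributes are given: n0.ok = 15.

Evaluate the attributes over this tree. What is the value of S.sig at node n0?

1. n0.ok = 15  [given at root]
2. n1.env = "uz"  ["uz"]
3. n2.tag = 20  [terminal]
4. n3.env = 8  [8]
5. n4.env = 11  [terminal]
6. n5.val = "uk"  [terminal]
7. n6.val = "xy"  [terminal]
8. n3.mk = -5  [len(e₁.val) - 7]
9. n7.ok = 1  [g.tag * 2 - 39]
10. n8.wid = false  [terminal]
11. n9.env = 18  [terminal]
12. n10.env = -6  [terminal]
13. n7.fin = "pk"  ["pk"]
14. n7.sig = true  [S.ok > 0]
15. n7.mk = 24  [S.ok + 23]
16. n1.off = "pkx"  [S.fin ++ "x"]
17. n1.cnt = false  [not S.sig]
18. n1.tag = "uzp"  [B.env ++ "p"]
19. n11.env = -1  [terminal]
20. n13.ok = -7  [-7]
21. n14.val = "rq"  [terminal]
22. n13.fin = "yw"  ["yw"]
23. n13.sig = false  [S.ok > -7]
24. n13.mk = 3  [len(e.val) + 1]
25. n12.tag = 16  [S.mk + 13]
26. n12.key = 28  [S.mk + 25]
27. n12.env = -4  [S.mk * 2 - 10]
28. n0.fin = "uzpy"  [B.tag ++ "y"]
29. n0.sig = true  [B.cnt == false]
30. n0.mk = 16  [h.env + S.ok + 2]

true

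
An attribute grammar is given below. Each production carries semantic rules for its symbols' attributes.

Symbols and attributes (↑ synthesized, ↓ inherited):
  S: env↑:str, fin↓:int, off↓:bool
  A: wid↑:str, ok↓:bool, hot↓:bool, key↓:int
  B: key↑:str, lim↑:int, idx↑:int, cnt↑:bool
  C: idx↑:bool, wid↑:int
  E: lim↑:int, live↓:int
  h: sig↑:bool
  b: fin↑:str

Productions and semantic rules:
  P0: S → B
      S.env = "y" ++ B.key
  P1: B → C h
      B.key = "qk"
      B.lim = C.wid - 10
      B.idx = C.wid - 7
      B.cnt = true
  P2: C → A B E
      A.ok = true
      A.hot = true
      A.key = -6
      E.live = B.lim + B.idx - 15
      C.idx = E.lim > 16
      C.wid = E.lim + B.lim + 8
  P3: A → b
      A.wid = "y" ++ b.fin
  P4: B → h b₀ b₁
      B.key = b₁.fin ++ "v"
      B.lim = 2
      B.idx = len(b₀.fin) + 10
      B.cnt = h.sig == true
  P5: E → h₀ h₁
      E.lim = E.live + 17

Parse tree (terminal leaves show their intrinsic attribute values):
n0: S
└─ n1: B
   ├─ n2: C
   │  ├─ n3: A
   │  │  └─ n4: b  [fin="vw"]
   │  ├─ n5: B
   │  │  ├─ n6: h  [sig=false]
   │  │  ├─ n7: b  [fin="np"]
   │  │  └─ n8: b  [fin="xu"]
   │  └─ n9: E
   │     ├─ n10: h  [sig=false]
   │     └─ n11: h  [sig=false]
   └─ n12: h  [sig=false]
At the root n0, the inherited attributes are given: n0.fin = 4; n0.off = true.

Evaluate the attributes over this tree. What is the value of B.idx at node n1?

1. n0.fin = 4  [given at root]
2. n0.off = true  [given at root]
3. n3.ok = true  [true]
4. n3.hot = true  [true]
5. n3.key = -6  [-6]
6. n4.fin = "vw"  [terminal]
7. n3.wid = "yvw"  ["y" ++ b.fin]
8. n6.sig = false  [terminal]
9. n7.fin = "np"  [terminal]
10. n8.fin = "xu"  [terminal]
11. n5.key = "xuv"  [b₁.fin ++ "v"]
12. n5.lim = 2  [2]
13. n5.idx = 12  [len(b₀.fin) + 10]
14. n5.cnt = false  [h.sig == true]
15. n9.live = -1  [B.lim + B.idx - 15]
16. n10.sig = false  [terminal]
17. n11.sig = false  [terminal]
18. n9.lim = 16  [E.live + 17]
19. n2.idx = false  [E.lim > 16]
20. n2.wid = 26  [E.lim + B.lim + 8]
21. n12.sig = false  [terminal]
22. n1.key = "qk"  ["qk"]
23. n1.lim = 16  [C.wid - 10]
24. n1.idx = 19  [C.wid - 7]
25. n1.cnt = true  [true]
26. n0.env = "yqk"  ["y" ++ B.key]

19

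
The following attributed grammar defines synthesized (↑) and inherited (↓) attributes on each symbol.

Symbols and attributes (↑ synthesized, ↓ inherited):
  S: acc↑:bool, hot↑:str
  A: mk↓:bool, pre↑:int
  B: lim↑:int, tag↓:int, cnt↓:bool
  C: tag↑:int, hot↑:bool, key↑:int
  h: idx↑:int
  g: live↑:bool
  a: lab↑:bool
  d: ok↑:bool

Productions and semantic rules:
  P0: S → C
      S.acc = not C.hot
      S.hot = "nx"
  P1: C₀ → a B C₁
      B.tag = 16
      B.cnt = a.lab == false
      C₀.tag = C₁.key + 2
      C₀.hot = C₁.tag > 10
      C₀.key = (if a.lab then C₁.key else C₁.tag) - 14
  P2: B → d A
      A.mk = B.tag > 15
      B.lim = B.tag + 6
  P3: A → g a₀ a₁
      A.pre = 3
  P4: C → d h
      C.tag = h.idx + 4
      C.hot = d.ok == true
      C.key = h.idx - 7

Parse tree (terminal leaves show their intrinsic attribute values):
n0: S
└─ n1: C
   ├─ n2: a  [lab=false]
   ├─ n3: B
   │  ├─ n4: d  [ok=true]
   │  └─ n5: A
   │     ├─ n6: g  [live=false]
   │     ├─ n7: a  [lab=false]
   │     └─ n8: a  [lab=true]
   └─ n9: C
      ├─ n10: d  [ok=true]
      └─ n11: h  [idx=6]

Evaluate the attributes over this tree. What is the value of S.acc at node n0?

1. n2.lab = false  [terminal]
2. n3.tag = 16  [16]
3. n3.cnt = true  [a.lab == false]
4. n4.ok = true  [terminal]
5. n5.mk = true  [B.tag > 15]
6. n6.live = false  [terminal]
7. n7.lab = false  [terminal]
8. n8.lab = true  [terminal]
9. n5.pre = 3  [3]
10. n3.lim = 22  [B.tag + 6]
11. n10.ok = true  [terminal]
12. n11.idx = 6  [terminal]
13. n9.tag = 10  [h.idx + 4]
14. n9.hot = true  [d.ok == true]
15. n9.key = -1  [h.idx - 7]
16. n1.tag = 1  [C₁.key + 2]
17. n1.hot = false  [C₁.tag > 10]
18. n1.key = -4  [(if a.lab then C₁.key else C₁.tag) - 14]
19. n0.acc = true  [not C.hot]
20. n0.hot = "nx"  ["nx"]

true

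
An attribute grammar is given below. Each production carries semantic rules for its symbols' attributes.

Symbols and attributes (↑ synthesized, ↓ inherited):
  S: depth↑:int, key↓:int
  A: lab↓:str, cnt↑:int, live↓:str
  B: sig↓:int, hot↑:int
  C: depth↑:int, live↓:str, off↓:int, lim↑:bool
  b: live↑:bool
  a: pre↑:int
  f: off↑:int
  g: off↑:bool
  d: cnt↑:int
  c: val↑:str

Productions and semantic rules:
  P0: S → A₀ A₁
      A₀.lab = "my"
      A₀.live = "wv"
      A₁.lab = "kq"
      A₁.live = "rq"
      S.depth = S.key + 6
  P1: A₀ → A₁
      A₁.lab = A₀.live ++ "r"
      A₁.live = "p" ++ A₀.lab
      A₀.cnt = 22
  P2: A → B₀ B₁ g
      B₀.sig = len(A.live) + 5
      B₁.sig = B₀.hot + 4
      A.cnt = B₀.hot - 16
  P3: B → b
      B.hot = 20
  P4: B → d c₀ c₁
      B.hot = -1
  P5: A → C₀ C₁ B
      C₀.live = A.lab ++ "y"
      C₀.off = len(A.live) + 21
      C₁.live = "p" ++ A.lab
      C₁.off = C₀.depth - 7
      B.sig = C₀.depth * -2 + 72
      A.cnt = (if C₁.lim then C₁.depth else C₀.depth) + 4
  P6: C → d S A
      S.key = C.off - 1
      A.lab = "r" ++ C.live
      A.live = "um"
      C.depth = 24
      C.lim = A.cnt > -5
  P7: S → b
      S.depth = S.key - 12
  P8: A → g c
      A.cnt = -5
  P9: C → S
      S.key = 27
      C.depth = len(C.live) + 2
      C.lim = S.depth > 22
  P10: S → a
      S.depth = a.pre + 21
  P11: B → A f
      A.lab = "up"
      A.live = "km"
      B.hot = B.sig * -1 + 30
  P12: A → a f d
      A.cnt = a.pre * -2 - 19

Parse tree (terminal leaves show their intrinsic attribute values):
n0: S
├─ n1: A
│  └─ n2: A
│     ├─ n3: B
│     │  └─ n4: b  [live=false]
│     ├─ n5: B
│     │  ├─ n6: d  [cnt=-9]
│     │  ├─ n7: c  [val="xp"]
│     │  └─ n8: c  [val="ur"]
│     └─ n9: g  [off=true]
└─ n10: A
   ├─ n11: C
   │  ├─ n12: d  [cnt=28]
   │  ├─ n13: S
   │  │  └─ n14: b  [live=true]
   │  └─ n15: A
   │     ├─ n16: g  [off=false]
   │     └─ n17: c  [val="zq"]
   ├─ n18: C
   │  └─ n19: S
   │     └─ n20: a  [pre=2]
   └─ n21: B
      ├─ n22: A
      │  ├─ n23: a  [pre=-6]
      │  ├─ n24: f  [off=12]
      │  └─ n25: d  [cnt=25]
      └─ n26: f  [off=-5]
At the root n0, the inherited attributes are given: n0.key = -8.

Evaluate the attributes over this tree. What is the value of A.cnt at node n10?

1. n0.key = -8  [given at root]
2. n1.lab = "my"  ["my"]
3. n1.live = "wv"  ["wv"]
4. n2.lab = "wvr"  [A₀.live ++ "r"]
5. n2.live = "pmy"  ["p" ++ A₀.lab]
6. n3.sig = 8  [len(A.live) + 5]
7. n4.live = false  [terminal]
8. n3.hot = 20  [20]
9. n5.sig = 24  [B₀.hot + 4]
10. n6.cnt = -9  [terminal]
11. n7.val = "xp"  [terminal]
12. n8.val = "ur"  [terminal]
13. n5.hot = -1  [-1]
14. n9.off = true  [terminal]
15. n2.cnt = 4  [B₀.hot - 16]
16. n1.cnt = 22  [22]
17. n10.lab = "kq"  ["kq"]
18. n10.live = "rq"  ["rq"]
19. n11.live = "kqy"  [A.lab ++ "y"]
20. n11.off = 23  [len(A.live) + 21]
21. n12.cnt = 28  [terminal]
22. n13.key = 22  [C.off - 1]
23. n14.live = true  [terminal]
24. n13.depth = 10  [S.key - 12]
25. n15.lab = "rkqy"  ["r" ++ C.live]
26. n15.live = "um"  ["um"]
27. n16.off = false  [terminal]
28. n17.val = "zq"  [terminal]
29. n15.cnt = -5  [-5]
30. n11.depth = 24  [24]
31. n11.lim = false  [A.cnt > -5]
32. n18.live = "pkq"  ["p" ++ A.lab]
33. n18.off = 17  [C₀.depth - 7]
34. n19.key = 27  [27]
35. n20.pre = 2  [terminal]
36. n19.depth = 23  [a.pre + 21]
37. n18.depth = 5  [len(C.live) + 2]
38. n18.lim = true  [S.depth > 22]
39. n21.sig = 24  [C₀.depth * -2 + 72]
40. n22.lab = "up"  ["up"]
41. n22.live = "km"  ["km"]
42. n23.pre = -6  [terminal]
43. n24.off = 12  [terminal]
44. n25.cnt = 25  [terminal]
45. n22.cnt = -7  [a.pre * -2 - 19]
46. n26.off = -5  [terminal]
47. n21.hot = 6  [B.sig * -1 + 30]
48. n10.cnt = 9  [(if C₁.lim then C₁.depth else C₀.depth) + 4]
49. n0.depth = -2  [S.key + 6]

9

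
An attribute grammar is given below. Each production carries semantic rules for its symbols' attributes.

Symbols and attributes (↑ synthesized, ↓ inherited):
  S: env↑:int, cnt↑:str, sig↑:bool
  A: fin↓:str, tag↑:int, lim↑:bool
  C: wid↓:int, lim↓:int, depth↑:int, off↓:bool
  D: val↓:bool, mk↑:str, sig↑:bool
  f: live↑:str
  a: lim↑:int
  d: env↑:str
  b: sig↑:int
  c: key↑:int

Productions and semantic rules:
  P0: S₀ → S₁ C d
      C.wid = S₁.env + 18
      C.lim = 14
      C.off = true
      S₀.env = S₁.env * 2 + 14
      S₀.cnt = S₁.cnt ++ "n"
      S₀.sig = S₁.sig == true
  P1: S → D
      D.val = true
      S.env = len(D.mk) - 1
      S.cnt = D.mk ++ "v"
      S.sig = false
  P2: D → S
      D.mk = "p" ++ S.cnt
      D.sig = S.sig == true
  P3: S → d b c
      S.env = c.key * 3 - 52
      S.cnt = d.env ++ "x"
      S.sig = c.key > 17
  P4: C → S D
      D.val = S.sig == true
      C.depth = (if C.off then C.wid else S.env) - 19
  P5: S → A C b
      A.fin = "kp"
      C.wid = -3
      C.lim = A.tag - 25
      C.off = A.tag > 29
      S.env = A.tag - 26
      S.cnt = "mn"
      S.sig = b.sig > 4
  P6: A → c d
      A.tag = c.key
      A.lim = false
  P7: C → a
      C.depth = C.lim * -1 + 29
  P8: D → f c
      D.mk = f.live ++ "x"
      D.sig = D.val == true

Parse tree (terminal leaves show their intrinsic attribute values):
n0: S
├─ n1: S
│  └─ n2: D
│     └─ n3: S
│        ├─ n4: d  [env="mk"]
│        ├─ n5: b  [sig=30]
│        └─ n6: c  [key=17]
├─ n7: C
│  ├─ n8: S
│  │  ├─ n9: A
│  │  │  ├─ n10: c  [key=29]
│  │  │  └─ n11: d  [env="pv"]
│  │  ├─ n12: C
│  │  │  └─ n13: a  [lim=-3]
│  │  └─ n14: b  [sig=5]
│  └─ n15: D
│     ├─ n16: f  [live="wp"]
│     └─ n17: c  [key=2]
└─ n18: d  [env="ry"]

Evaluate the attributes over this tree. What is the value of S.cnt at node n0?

1. n2.val = true  [true]
2. n4.env = "mk"  [terminal]
3. n5.sig = 30  [terminal]
4. n6.key = 17  [terminal]
5. n3.env = -1  [c.key * 3 - 52]
6. n3.cnt = "mkx"  [d.env ++ "x"]
7. n3.sig = false  [c.key > 17]
8. n2.mk = "pmkx"  ["p" ++ S.cnt]
9. n2.sig = false  [S.sig == true]
10. n1.env = 3  [len(D.mk) - 1]
11. n1.cnt = "pmkxv"  [D.mk ++ "v"]
12. n1.sig = false  [false]
13. n7.wid = 21  [S₁.env + 18]
14. n7.lim = 14  [14]
15. n7.off = true  [true]
16. n9.fin = "kp"  ["kp"]
17. n10.key = 29  [terminal]
18. n11.env = "pv"  [terminal]
19. n9.tag = 29  [c.key]
20. n9.lim = false  [false]
21. n12.wid = -3  [-3]
22. n12.lim = 4  [A.tag - 25]
23. n12.off = false  [A.tag > 29]
24. n13.lim = -3  [terminal]
25. n12.depth = 25  [C.lim * -1 + 29]
26. n14.sig = 5  [terminal]
27. n8.env = 3  [A.tag - 26]
28. n8.cnt = "mn"  ["mn"]
29. n8.sig = true  [b.sig > 4]
30. n15.val = true  [S.sig == true]
31. n16.live = "wp"  [terminal]
32. n17.key = 2  [terminal]
33. n15.mk = "wpx"  [f.live ++ "x"]
34. n15.sig = true  [D.val == true]
35. n7.depth = 2  [(if C.off then C.wid else S.env) - 19]
36. n18.env = "ry"  [terminal]
37. n0.env = 20  [S₁.env * 2 + 14]
38. n0.cnt = "pmkxvn"  [S₁.cnt ++ "n"]
39. n0.sig = false  [S₁.sig == true]

"pmkxvn"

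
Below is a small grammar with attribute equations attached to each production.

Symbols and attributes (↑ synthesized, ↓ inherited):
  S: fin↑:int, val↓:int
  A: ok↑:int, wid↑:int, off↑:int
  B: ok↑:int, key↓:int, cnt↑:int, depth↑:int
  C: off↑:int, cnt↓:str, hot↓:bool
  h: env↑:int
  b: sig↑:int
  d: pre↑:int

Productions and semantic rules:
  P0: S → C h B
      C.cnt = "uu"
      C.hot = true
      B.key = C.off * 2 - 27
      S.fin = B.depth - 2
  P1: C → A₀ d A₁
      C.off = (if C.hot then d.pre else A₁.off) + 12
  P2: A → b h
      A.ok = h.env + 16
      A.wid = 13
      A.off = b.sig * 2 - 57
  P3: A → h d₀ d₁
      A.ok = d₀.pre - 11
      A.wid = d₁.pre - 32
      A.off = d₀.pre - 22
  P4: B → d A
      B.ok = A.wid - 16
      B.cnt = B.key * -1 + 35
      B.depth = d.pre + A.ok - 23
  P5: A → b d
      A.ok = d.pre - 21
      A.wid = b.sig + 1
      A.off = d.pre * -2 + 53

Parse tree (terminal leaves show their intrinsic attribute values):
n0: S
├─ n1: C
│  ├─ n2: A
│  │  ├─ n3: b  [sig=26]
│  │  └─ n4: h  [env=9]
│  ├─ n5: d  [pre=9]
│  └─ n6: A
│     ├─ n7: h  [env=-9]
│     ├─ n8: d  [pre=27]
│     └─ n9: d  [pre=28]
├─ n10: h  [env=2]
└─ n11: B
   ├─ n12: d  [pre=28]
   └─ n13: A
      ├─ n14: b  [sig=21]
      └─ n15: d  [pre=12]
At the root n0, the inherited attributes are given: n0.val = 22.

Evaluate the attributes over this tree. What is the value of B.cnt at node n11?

1. n0.val = 22  [given at root]
2. n1.cnt = "uu"  ["uu"]
3. n1.hot = true  [true]
4. n3.sig = 26  [terminal]
5. n4.env = 9  [terminal]
6. n2.ok = 25  [h.env + 16]
7. n2.wid = 13  [13]
8. n2.off = -5  [b.sig * 2 - 57]
9. n5.pre = 9  [terminal]
10. n7.env = -9  [terminal]
11. n8.pre = 27  [terminal]
12. n9.pre = 28  [terminal]
13. n6.ok = 16  [d₀.pre - 11]
14. n6.wid = -4  [d₁.pre - 32]
15. n6.off = 5  [d₀.pre - 22]
16. n1.off = 21  [(if C.hot then d.pre else A₁.off) + 12]
17. n10.env = 2  [terminal]
18. n11.key = 15  [C.off * 2 - 27]
19. n12.pre = 28  [terminal]
20. n14.sig = 21  [terminal]
21. n15.pre = 12  [terminal]
22. n13.ok = -9  [d.pre - 21]
23. n13.wid = 22  [b.sig + 1]
24. n13.off = 29  [d.pre * -2 + 53]
25. n11.ok = 6  [A.wid - 16]
26. n11.cnt = 20  [B.key * -1 + 35]
27. n11.depth = -4  [d.pre + A.ok - 23]
28. n0.fin = -6  [B.depth - 2]

20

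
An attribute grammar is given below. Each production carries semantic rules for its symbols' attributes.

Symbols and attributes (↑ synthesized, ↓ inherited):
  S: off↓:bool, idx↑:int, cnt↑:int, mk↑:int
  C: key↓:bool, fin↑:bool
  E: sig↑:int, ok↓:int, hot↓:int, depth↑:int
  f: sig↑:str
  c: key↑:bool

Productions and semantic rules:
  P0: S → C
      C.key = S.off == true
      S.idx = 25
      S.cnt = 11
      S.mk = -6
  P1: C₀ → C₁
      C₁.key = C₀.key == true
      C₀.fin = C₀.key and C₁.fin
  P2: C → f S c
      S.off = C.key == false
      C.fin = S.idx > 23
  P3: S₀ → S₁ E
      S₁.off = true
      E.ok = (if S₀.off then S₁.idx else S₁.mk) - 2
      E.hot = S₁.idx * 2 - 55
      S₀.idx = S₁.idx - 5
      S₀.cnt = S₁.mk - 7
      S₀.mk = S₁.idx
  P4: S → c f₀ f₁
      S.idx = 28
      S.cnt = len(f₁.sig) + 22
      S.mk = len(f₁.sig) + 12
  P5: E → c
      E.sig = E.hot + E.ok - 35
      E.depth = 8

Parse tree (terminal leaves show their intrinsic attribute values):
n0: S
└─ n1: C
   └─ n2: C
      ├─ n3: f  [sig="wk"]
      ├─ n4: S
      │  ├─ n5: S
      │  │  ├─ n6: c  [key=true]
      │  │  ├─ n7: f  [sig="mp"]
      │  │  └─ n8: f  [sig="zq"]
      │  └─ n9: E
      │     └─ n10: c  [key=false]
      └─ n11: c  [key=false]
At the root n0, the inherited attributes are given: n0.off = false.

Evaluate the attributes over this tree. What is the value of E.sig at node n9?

-8

1. n0.off = false  [given at root]
2. n1.key = false  [S.off == true]
3. n2.key = false  [C₀.key == true]
4. n3.sig = "wk"  [terminal]
5. n4.off = true  [C.key == false]
6. n5.off = true  [true]
7. n6.key = true  [terminal]
8. n7.sig = "mp"  [terminal]
9. n8.sig = "zq"  [terminal]
10. n5.idx = 28  [28]
11. n5.cnt = 24  [len(f₁.sig) + 22]
12. n5.mk = 14  [len(f₁.sig) + 12]
13. n9.ok = 26  [(if S₀.off then S₁.idx else S₁.mk) - 2]
14. n9.hot = 1  [S₁.idx * 2 - 55]
15. n10.key = false  [terminal]
16. n9.sig = -8  [E.hot + E.ok - 35]
17. n9.depth = 8  [8]
18. n4.idx = 23  [S₁.idx - 5]
19. n4.cnt = 7  [S₁.mk - 7]
20. n4.mk = 28  [S₁.idx]
21. n11.key = false  [terminal]
22. n2.fin = false  [S.idx > 23]
23. n1.fin = false  [C₀.key and C₁.fin]
24. n0.idx = 25  [25]
25. n0.cnt = 11  [11]
26. n0.mk = -6  [-6]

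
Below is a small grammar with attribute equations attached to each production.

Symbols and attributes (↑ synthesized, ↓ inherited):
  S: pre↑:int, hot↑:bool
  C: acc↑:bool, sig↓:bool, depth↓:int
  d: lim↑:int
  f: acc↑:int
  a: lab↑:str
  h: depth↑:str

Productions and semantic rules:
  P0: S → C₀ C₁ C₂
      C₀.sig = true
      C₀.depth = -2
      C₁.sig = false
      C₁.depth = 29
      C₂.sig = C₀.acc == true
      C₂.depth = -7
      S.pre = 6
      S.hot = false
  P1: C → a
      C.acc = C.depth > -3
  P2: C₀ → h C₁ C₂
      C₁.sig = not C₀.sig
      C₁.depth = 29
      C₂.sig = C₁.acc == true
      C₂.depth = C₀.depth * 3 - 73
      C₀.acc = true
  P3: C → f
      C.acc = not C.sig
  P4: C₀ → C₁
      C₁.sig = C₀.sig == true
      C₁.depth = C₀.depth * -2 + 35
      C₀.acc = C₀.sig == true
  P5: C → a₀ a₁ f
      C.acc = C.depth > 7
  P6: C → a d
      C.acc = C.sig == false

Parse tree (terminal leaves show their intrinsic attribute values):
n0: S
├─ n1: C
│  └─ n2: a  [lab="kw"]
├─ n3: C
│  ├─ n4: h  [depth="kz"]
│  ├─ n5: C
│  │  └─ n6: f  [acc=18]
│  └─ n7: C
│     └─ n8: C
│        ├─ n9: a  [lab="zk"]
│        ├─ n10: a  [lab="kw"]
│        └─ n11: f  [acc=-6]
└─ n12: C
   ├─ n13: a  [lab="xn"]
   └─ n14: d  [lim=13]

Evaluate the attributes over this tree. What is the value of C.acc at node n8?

false

1. n1.sig = true  [true]
2. n1.depth = -2  [-2]
3. n2.lab = "kw"  [terminal]
4. n1.acc = true  [C.depth > -3]
5. n3.sig = false  [false]
6. n3.depth = 29  [29]
7. n4.depth = "kz"  [terminal]
8. n5.sig = true  [not C₀.sig]
9. n5.depth = 29  [29]
10. n6.acc = 18  [terminal]
11. n5.acc = false  [not C.sig]
12. n7.sig = false  [C₁.acc == true]
13. n7.depth = 14  [C₀.depth * 3 - 73]
14. n8.sig = false  [C₀.sig == true]
15. n8.depth = 7  [C₀.depth * -2 + 35]
16. n9.lab = "zk"  [terminal]
17. n10.lab = "kw"  [terminal]
18. n11.acc = -6  [terminal]
19. n8.acc = false  [C.depth > 7]
20. n7.acc = false  [C₀.sig == true]
21. n3.acc = true  [true]
22. n12.sig = true  [C₀.acc == true]
23. n12.depth = -7  [-7]
24. n13.lab = "xn"  [terminal]
25. n14.lim = 13  [terminal]
26. n12.acc = false  [C.sig == false]
27. n0.pre = 6  [6]
28. n0.hot = false  [false]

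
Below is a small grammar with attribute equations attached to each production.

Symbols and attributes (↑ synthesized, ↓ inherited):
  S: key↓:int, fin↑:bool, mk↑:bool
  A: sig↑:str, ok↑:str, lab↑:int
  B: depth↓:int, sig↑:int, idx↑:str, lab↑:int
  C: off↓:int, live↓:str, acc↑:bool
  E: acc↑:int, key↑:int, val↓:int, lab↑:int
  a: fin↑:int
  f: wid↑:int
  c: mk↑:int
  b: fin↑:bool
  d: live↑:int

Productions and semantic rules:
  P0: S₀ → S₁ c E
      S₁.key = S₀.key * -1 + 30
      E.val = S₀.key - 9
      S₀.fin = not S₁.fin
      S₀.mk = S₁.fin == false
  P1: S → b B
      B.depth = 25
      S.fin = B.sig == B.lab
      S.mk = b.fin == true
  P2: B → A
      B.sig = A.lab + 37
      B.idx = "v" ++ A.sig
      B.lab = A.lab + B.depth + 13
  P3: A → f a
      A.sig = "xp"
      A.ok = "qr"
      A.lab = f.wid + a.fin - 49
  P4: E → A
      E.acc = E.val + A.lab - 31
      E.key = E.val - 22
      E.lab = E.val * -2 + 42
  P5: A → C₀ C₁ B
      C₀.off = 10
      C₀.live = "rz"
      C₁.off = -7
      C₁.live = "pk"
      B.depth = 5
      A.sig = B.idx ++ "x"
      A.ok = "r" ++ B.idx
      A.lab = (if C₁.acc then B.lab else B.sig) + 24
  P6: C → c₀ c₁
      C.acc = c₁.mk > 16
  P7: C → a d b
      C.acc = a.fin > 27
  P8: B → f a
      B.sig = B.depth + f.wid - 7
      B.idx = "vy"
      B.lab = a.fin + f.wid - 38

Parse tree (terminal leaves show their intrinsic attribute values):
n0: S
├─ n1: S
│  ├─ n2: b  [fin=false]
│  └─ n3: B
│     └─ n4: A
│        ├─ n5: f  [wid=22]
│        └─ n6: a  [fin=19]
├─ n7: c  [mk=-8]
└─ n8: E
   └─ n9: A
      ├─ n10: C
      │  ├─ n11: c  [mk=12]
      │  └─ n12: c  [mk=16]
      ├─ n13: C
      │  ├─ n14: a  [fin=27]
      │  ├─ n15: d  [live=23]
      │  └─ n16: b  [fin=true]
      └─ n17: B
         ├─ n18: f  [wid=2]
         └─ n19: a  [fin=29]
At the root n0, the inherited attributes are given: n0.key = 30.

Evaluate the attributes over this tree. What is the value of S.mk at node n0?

true

1. n0.key = 30  [given at root]
2. n1.key = 0  [S₀.key * -1 + 30]
3. n2.fin = false  [terminal]
4. n3.depth = 25  [25]
5. n5.wid = 22  [terminal]
6. n6.fin = 19  [terminal]
7. n4.sig = "xp"  ["xp"]
8. n4.ok = "qr"  ["qr"]
9. n4.lab = -8  [f.wid + a.fin - 49]
10. n3.sig = 29  [A.lab + 37]
11. n3.idx = "vxp"  ["v" ++ A.sig]
12. n3.lab = 30  [A.lab + B.depth + 13]
13. n1.fin = false  [B.sig == B.lab]
14. n1.mk = false  [b.fin == true]
15. n7.mk = -8  [terminal]
16. n8.val = 21  [S₀.key - 9]
17. n10.off = 10  [10]
18. n10.live = "rz"  ["rz"]
19. n11.mk = 12  [terminal]
20. n12.mk = 16  [terminal]
21. n10.acc = false  [c₁.mk > 16]
22. n13.off = -7  [-7]
23. n13.live = "pk"  ["pk"]
24. n14.fin = 27  [terminal]
25. n15.live = 23  [terminal]
26. n16.fin = true  [terminal]
27. n13.acc = false  [a.fin > 27]
28. n17.depth = 5  [5]
29. n18.wid = 2  [terminal]
30. n19.fin = 29  [terminal]
31. n17.sig = 0  [B.depth + f.wid - 7]
32. n17.idx = "vy"  ["vy"]
33. n17.lab = -7  [a.fin + f.wid - 38]
34. n9.sig = "vyx"  [B.idx ++ "x"]
35. n9.ok = "rvy"  ["r" ++ B.idx]
36. n9.lab = 24  [(if C₁.acc then B.lab else B.sig) + 24]
37. n8.acc = 14  [E.val + A.lab - 31]
38. n8.key = -1  [E.val - 22]
39. n8.lab = 0  [E.val * -2 + 42]
40. n0.fin = true  [not S₁.fin]
41. n0.mk = true  [S₁.fin == false]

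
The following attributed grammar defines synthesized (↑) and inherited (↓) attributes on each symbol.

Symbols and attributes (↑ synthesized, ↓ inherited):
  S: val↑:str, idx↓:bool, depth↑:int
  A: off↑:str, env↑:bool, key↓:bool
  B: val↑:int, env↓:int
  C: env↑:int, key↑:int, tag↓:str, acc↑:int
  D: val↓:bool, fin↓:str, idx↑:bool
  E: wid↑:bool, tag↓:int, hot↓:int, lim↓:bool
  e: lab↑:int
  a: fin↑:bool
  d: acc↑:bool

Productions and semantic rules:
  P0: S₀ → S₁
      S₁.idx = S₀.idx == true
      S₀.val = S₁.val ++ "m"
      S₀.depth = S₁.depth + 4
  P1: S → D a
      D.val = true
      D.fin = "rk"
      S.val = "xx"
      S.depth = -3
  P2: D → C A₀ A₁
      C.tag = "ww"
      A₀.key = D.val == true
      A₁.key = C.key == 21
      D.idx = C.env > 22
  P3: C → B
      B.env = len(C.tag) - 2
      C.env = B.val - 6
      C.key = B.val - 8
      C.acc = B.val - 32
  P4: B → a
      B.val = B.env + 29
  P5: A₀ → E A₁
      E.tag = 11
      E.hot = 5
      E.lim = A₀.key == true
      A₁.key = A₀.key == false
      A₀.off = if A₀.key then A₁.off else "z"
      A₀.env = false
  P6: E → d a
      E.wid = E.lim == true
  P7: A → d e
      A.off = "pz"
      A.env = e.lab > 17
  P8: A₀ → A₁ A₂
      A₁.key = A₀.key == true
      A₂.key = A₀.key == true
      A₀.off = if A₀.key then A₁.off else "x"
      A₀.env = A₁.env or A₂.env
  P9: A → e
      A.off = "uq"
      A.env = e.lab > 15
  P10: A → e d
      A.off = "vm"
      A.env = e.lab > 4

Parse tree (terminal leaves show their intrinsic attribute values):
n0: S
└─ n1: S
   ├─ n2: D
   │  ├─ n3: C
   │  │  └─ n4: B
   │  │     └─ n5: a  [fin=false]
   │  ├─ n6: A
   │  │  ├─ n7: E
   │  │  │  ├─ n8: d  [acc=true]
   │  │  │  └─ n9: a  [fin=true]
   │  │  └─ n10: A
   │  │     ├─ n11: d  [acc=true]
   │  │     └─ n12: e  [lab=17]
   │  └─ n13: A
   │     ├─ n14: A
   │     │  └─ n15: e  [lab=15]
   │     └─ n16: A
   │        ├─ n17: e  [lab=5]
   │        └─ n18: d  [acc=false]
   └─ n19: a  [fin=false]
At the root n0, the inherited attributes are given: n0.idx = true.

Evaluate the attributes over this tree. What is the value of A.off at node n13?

1. n0.idx = true  [given at root]
2. n1.idx = true  [S₀.idx == true]
3. n2.val = true  [true]
4. n2.fin = "rk"  ["rk"]
5. n3.tag = "ww"  ["ww"]
6. n4.env = 0  [len(C.tag) - 2]
7. n5.fin = false  [terminal]
8. n4.val = 29  [B.env + 29]
9. n3.env = 23  [B.val - 6]
10. n3.key = 21  [B.val - 8]
11. n3.acc = -3  [B.val - 32]
12. n6.key = true  [D.val == true]
13. n7.tag = 11  [11]
14. n7.hot = 5  [5]
15. n7.lim = true  [A₀.key == true]
16. n8.acc = true  [terminal]
17. n9.fin = true  [terminal]
18. n7.wid = true  [E.lim == true]
19. n10.key = false  [A₀.key == false]
20. n11.acc = true  [terminal]
21. n12.lab = 17  [terminal]
22. n10.off = "pz"  ["pz"]
23. n10.env = false  [e.lab > 17]
24. n6.off = "pz"  [if A₀.key then A₁.off else "z"]
25. n6.env = false  [false]
26. n13.key = true  [C.key == 21]
27. n14.key = true  [A₀.key == true]
28. n15.lab = 15  [terminal]
29. n14.off = "uq"  ["uq"]
30. n14.env = false  [e.lab > 15]
31. n16.key = true  [A₀.key == true]
32. n17.lab = 5  [terminal]
33. n18.acc = false  [terminal]
34. n16.off = "vm"  ["vm"]
35. n16.env = true  [e.lab > 4]
36. n13.off = "uq"  [if A₀.key then A₁.off else "x"]
37. n13.env = true  [A₁.env or A₂.env]
38. n2.idx = true  [C.env > 22]
39. n19.fin = false  [terminal]
40. n1.val = "xx"  ["xx"]
41. n1.depth = -3  [-3]
42. n0.val = "xxm"  [S₁.val ++ "m"]
43. n0.depth = 1  [S₁.depth + 4]

"uq"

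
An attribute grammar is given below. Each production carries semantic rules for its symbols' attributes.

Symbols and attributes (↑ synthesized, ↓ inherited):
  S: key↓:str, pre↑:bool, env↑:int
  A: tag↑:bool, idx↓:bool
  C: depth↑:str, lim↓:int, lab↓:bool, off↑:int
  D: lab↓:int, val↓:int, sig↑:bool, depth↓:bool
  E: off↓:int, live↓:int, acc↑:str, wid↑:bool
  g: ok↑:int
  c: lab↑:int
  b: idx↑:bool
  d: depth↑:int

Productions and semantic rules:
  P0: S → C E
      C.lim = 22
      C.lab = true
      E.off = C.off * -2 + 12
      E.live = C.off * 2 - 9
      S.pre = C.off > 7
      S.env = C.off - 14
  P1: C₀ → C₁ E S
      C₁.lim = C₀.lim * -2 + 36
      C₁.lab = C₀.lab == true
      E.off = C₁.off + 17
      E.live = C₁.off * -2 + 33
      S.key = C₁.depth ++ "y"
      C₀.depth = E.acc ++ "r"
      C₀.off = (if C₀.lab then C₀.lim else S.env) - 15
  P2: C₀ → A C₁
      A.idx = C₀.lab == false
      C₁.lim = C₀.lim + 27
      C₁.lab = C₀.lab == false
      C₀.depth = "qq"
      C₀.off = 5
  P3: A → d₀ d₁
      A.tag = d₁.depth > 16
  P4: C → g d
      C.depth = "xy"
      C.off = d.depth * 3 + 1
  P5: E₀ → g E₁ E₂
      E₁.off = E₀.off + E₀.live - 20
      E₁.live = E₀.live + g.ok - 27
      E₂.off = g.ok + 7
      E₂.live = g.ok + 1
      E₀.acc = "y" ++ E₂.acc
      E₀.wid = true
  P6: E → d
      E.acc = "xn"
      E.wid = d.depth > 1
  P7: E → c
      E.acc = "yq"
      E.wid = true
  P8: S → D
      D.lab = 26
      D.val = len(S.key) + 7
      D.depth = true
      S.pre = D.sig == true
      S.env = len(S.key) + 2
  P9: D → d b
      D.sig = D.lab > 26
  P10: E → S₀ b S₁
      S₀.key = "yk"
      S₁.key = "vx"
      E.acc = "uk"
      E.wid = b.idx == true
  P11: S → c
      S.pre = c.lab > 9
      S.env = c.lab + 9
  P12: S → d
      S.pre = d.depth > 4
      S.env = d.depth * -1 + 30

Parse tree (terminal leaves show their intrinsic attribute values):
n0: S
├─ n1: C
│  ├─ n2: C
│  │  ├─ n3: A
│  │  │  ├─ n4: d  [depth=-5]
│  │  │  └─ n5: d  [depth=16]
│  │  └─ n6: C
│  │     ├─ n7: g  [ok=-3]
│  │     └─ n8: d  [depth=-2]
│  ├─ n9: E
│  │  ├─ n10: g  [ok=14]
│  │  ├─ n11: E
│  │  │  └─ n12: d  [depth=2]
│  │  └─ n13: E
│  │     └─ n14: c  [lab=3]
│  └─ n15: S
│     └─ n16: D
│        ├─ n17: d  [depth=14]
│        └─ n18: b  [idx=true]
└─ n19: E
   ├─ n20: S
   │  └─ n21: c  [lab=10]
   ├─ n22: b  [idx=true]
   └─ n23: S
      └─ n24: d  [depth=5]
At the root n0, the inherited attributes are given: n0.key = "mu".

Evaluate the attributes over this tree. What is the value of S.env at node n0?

-7

1. n0.key = "mu"  [given at root]
2. n1.lim = 22  [22]
3. n1.lab = true  [true]
4. n2.lim = -8  [C₀.lim * -2 + 36]
5. n2.lab = true  [C₀.lab == true]
6. n3.idx = false  [C₀.lab == false]
7. n4.depth = -5  [terminal]
8. n5.depth = 16  [terminal]
9. n3.tag = false  [d₁.depth > 16]
10. n6.lim = 19  [C₀.lim + 27]
11. n6.lab = false  [C₀.lab == false]
12. n7.ok = -3  [terminal]
13. n8.depth = -2  [terminal]
14. n6.depth = "xy"  ["xy"]
15. n6.off = -5  [d.depth * 3 + 1]
16. n2.depth = "qq"  ["qq"]
17. n2.off = 5  [5]
18. n9.off = 22  [C₁.off + 17]
19. n9.live = 23  [C₁.off * -2 + 33]
20. n10.ok = 14  [terminal]
21. n11.off = 25  [E₀.off + E₀.live - 20]
22. n11.live = 10  [E₀.live + g.ok - 27]
23. n12.depth = 2  [terminal]
24. n11.acc = "xn"  ["xn"]
25. n11.wid = true  [d.depth > 1]
26. n13.off = 21  [g.ok + 7]
27. n13.live = 15  [g.ok + 1]
28. n14.lab = 3  [terminal]
29. n13.acc = "yq"  ["yq"]
30. n13.wid = true  [true]
31. n9.acc = "yyq"  ["y" ++ E₂.acc]
32. n9.wid = true  [true]
33. n15.key = "qqy"  [C₁.depth ++ "y"]
34. n16.lab = 26  [26]
35. n16.val = 10  [len(S.key) + 7]
36. n16.depth = true  [true]
37. n17.depth = 14  [terminal]
38. n18.idx = true  [terminal]
39. n16.sig = false  [D.lab > 26]
40. n15.pre = false  [D.sig == true]
41. n15.env = 5  [len(S.key) + 2]
42. n1.depth = "yyqr"  [E.acc ++ "r"]
43. n1.off = 7  [(if C₀.lab then C₀.lim else S.env) - 15]
44. n19.off = -2  [C.off * -2 + 12]
45. n19.live = 5  [C.off * 2 - 9]
46. n20.key = "yk"  ["yk"]
47. n21.lab = 10  [terminal]
48. n20.pre = true  [c.lab > 9]
49. n20.env = 19  [c.lab + 9]
50. n22.idx = true  [terminal]
51. n23.key = "vx"  ["vx"]
52. n24.depth = 5  [terminal]
53. n23.pre = true  [d.depth > 4]
54. n23.env = 25  [d.depth * -1 + 30]
55. n19.acc = "uk"  ["uk"]
56. n19.wid = true  [b.idx == true]
57. n0.pre = false  [C.off > 7]
58. n0.env = -7  [C.off - 14]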